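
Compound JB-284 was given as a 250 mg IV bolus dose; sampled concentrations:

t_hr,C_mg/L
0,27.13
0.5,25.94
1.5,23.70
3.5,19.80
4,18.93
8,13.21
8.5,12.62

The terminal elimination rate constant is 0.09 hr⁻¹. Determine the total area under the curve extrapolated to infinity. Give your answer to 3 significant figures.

AUC = 302 mg/L·hr

Trapezoidal AUC_0→8.5:
  [0→0.5]: (27.13+25.94)/2 × 0.5 = 13.2675
  [0.5→1.5]: (25.94+23.70)/2 × 1 = 24.82
  [1.5→3.5]: (23.70+19.80)/2 × 2 = 43.5
  [3.5→4]: (19.80+18.93)/2 × 0.5 = 9.6825
  [4→8]: (18.93+13.21)/2 × 4 = 64.28
  [8→8.5]: (13.21+12.62)/2 × 0.5 = 6.4575
  Sum = 162.0075 mg/L·hr
Extrapolated tail: C_last / k_e = 12.62 / 0.09 = 140.222
AUC_0→∞ = 162.0075 + 140.222 = 302.2295 mg/L·hr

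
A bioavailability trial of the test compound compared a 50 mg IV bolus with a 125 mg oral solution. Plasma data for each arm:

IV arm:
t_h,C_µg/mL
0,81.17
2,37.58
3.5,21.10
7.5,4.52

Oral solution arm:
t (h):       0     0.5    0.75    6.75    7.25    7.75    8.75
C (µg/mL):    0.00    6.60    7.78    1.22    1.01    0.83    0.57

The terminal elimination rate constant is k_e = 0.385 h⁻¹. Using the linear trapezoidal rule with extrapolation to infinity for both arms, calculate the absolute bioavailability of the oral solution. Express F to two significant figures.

Trapezoidal AUC_0→7.5 (IV):
  [0→2]: (81.17+37.58)/2 × 2 = 118.75
  [2→3.5]: (37.58+21.10)/2 × 1.5 = 44.01
  [3.5→7.5]: (21.10+4.52)/2 × 4 = 51.24
  Sum = 214.0 µg/mL·h
IV tail: 4.52/0.385 = 11.740; AUC_iv,0→∞ = 214.0 + 11.740 = 225.74 µg/mL·h
Trapezoidal AUC_0→8.75 (oral solution):
  [0→0.5]: (0.00+6.60)/2 × 0.5 = 1.65
  [0.5→0.75]: (6.60+7.78)/2 × 0.25 = 1.7975
  [0.75→6.75]: (7.78+1.22)/2 × 6 = 27.0
  [6.75→7.25]: (1.22+1.01)/2 × 0.5 = 0.5575
  [7.25→7.75]: (1.01+0.83)/2 × 0.5 = 0.46
  [7.75→8.75]: (0.83+0.57)/2 × 1 = 0.7
  Sum = 32.165 µg/mL·h
oral solution tail: 0.57/0.385 = 1.481; AUC_ev,0→∞ = 32.165 + 1.481 = 33.646 µg/mL·h
F = (AUC_ev/D_ev)/(AUC_iv/D_iv) = (33.646/125)/(225.74/50) = 0.269168/4.5148 = 0.0596

F = 0.060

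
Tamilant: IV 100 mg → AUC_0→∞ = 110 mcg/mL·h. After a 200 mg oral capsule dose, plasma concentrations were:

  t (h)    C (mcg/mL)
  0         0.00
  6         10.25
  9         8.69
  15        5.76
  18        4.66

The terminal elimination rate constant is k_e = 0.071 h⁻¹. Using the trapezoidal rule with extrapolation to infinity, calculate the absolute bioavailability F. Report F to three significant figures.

F = 0.835

Trapezoidal AUC_0→18 (oral capsule):
  [0→6]: (0.00+10.25)/2 × 6 = 30.75
  [6→9]: (10.25+8.69)/2 × 3 = 28.41
  [9→15]: (8.69+5.76)/2 × 6 = 43.35
  [15→18]: (5.76+4.66)/2 × 3 = 15.63
  Sum = 118.14 mcg/mL·h
Tail: C_last/k_e = 4.66/0.071 = 65.634
AUC_0→∞ (oral capsule) = 118.14 + 65.634 = 183.774 mcg/mL·h
F = (AUC_ev/D_ev)/(AUC_iv/D_iv) = (183.774/200)/(110/100) = 0.91887/1.1 = 0.8353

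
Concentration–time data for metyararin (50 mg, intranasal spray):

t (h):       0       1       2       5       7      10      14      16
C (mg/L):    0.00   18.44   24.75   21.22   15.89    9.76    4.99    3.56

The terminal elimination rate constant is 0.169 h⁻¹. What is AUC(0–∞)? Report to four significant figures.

Trapezoidal AUC_0→16:
  [0→1]: (0.00+18.44)/2 × 1 = 9.22
  [1→2]: (18.44+24.75)/2 × 1 = 21.595
  [2→5]: (24.75+21.22)/2 × 3 = 68.955
  [5→7]: (21.22+15.89)/2 × 2 = 37.11
  [7→10]: (15.89+9.76)/2 × 3 = 38.475
  [10→14]: (9.76+4.99)/2 × 4 = 29.5
  [14→16]: (4.99+3.56)/2 × 2 = 8.55
  Sum = 213.405 mg/L·h
Extrapolated tail: C_last / k_e = 3.56 / 0.169 = 21.065
AUC_0→∞ = 213.405 + 21.065 = 234.47 mg/L·h

AUC = 234.5 mg/L·h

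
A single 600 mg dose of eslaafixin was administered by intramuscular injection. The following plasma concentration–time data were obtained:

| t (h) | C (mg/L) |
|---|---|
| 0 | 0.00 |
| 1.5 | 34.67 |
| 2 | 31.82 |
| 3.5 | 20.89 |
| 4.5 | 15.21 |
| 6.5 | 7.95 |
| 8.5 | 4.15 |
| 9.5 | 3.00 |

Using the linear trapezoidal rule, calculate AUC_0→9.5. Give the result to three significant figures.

AUC = 139 mg/L·h

Trapezoidal AUC_0→9.5:
  [0→1.5]: (0.00+34.67)/2 × 1.5 = 26.0025
  [1.5→2]: (34.67+31.82)/2 × 0.5 = 16.6225
  [2→3.5]: (31.82+20.89)/2 × 1.5 = 39.5325
  [3.5→4.5]: (20.89+15.21)/2 × 1 = 18.05
  [4.5→6.5]: (15.21+7.95)/2 × 2 = 23.16
  [6.5→8.5]: (7.95+4.15)/2 × 2 = 12.1
  [8.5→9.5]: (4.15+3.00)/2 × 1 = 3.575
  Sum = 139.0425 mg/L·h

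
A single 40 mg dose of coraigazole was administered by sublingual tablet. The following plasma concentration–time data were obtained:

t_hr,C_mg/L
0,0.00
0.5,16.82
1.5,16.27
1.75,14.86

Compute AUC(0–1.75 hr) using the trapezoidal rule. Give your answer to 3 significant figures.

AUC = 24.6 mg/L·hr

Trapezoidal AUC_0→1.75:
  [0→0.5]: (0.00+16.82)/2 × 0.5 = 4.205
  [0.5→1.5]: (16.82+16.27)/2 × 1 = 16.545
  [1.5→1.75]: (16.27+14.86)/2 × 0.25 = 3.89125
  Sum = 24.64125 mg/L·hr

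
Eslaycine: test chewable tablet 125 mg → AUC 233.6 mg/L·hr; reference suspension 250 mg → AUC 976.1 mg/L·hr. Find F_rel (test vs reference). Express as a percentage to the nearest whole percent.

F_rel = (AUC_test/D_test) / (AUC_ref/D_ref)
      = (233.6/125) / (976.1/250)
      = 1.8688 / 3.9044 = 0.4786 = 47.86%

F_rel = 48%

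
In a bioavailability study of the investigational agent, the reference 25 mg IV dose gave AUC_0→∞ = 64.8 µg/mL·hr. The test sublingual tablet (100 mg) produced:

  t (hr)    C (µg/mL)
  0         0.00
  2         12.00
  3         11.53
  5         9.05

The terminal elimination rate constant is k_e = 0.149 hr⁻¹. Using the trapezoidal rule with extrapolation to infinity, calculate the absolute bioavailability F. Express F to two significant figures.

F = 0.41

Trapezoidal AUC_0→5 (sublingual tablet):
  [0→2]: (0.00+12.00)/2 × 2 = 12.0
  [2→3]: (12.00+11.53)/2 × 1 = 11.765
  [3→5]: (11.53+9.05)/2 × 2 = 20.58
  Sum = 44.345 µg/mL·hr
Tail: C_last/k_e = 9.05/0.149 = 60.738
AUC_0→∞ (sublingual tablet) = 44.345 + 60.738 = 105.083 µg/mL·hr
F = (AUC_ev/D_ev)/(AUC_iv/D_iv) = (105.083/100)/(64.8/25) = 1.05083/2.592 = 0.4054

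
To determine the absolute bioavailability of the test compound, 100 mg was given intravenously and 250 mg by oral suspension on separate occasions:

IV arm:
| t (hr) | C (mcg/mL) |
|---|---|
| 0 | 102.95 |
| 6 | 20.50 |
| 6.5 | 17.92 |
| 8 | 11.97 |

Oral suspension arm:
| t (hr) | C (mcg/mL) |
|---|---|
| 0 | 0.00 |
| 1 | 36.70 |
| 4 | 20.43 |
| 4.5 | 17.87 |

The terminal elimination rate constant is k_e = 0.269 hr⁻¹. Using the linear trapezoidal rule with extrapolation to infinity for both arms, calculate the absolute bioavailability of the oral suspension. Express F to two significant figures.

Trapezoidal AUC_0→8 (IV):
  [0→6]: (102.95+20.50)/2 × 6 = 370.35
  [6→6.5]: (20.50+17.92)/2 × 0.5 = 9.605
  [6.5→8]: (17.92+11.97)/2 × 1.5 = 22.4175
  Sum = 402.3725 mcg/mL·hr
IV tail: 11.97/0.269 = 44.498; AUC_iv,0→∞ = 402.3725 + 44.498 = 446.8705 mcg/mL·hr
Trapezoidal AUC_0→4.5 (oral suspension):
  [0→1]: (0.00+36.70)/2 × 1 = 18.35
  [1→4]: (36.70+20.43)/2 × 3 = 85.695
  [4→4.5]: (20.43+17.87)/2 × 0.5 = 9.575
  Sum = 113.62 mcg/mL·hr
oral suspension tail: 17.87/0.269 = 66.431; AUC_ev,0→∞ = 113.62 + 66.431 = 180.051 mcg/mL·hr
F = (AUC_ev/D_ev)/(AUC_iv/D_iv) = (180.051/250)/(446.8705/100) = 0.720204/4.468705 = 0.1612

F = 0.16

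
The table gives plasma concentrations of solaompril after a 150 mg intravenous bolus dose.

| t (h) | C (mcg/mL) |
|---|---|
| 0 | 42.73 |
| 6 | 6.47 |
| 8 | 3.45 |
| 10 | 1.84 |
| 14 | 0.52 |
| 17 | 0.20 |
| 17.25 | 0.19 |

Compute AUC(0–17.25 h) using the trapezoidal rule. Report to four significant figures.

AUC = 168.7 mcg/mL·h

Trapezoidal AUC_0→17.25:
  [0→6]: (42.73+6.47)/2 × 6 = 147.6
  [6→8]: (6.47+3.45)/2 × 2 = 9.92
  [8→10]: (3.45+1.84)/2 × 2 = 5.29
  [10→14]: (1.84+0.52)/2 × 4 = 4.72
  [14→17]: (0.52+0.20)/2 × 3 = 1.08
  [17→17.25]: (0.20+0.19)/2 × 0.25 = 0.04875
  Sum = 168.65875 mcg/mL·h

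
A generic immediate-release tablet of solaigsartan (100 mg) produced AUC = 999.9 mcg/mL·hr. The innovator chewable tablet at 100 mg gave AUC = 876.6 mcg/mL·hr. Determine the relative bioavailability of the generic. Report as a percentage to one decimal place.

F_rel = (AUC_test/D_test) / (AUC_ref/D_ref)
      = (999.9/100) / (876.6/100)
      = 9.999 / 8.766 = 1.1407 = 114.07%

F_rel = 114.1%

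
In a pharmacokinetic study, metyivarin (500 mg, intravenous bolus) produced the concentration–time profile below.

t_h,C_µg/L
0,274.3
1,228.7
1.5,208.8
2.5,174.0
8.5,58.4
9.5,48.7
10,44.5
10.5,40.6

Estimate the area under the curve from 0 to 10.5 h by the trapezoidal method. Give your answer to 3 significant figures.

Trapezoidal AUC_0→10.5:
  [0→1]: (274.3+228.7)/2 × 1 = 251.5
  [1→1.5]: (228.7+208.8)/2 × 0.5 = 109.375
  [1.5→2.5]: (208.8+174.0)/2 × 1 = 191.4
  [2.5→8.5]: (174.0+58.4)/2 × 6 = 697.2
  [8.5→9.5]: (58.4+48.7)/2 × 1 = 53.55
  [9.5→10]: (48.7+44.5)/2 × 0.5 = 23.3
  [10→10.5]: (44.5+40.6)/2 × 0.5 = 21.275
  Sum = 1347.6 µg/L·h

AUC = 1350 µg/L·h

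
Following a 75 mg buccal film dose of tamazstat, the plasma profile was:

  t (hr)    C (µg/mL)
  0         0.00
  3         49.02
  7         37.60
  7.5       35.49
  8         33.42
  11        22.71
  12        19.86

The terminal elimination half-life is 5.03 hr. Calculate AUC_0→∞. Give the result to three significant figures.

Trapezoidal AUC_0→12:
  [0→3]: (0.00+49.02)/2 × 3 = 73.53
  [3→7]: (49.02+37.60)/2 × 4 = 173.24
  [7→7.5]: (37.60+35.49)/2 × 0.5 = 18.2725
  [7.5→8]: (35.49+33.42)/2 × 0.5 = 17.2275
  [8→11]: (33.42+22.71)/2 × 3 = 84.195
  [11→12]: (22.71+19.86)/2 × 1 = 21.285
  Sum = 387.75 µg/mL·hr
k_e = ln2 / t½ = 0.693147 / 5.03 = 0.1378 hr^-1
Extrapolated tail: C_last / k_e = 19.86 / 0.1378 = 144.122
AUC_0→∞ = 387.75 + 144.122 = 531.872 µg/mL·hr

AUC = 532 µg/mL·hr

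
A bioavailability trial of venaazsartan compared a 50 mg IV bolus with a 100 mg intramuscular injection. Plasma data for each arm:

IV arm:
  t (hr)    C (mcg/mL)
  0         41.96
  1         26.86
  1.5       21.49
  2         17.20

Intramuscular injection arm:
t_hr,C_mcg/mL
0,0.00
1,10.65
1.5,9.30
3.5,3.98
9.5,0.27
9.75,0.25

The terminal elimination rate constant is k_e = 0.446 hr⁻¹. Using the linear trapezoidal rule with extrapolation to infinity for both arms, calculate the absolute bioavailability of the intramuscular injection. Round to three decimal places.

F = 0.195

Trapezoidal AUC_0→2 (IV):
  [0→1]: (41.96+26.86)/2 × 1 = 34.41
  [1→1.5]: (26.86+21.49)/2 × 0.5 = 12.0875
  [1.5→2]: (21.49+17.20)/2 × 0.5 = 9.6725
  Sum = 56.17 mcg/mL·hr
IV tail: 17.20/0.446 = 38.565; AUC_iv,0→∞ = 56.17 + 38.565 = 94.735 mcg/mL·hr
Trapezoidal AUC_0→9.75 (intramuscular injection):
  [0→1]: (0.00+10.65)/2 × 1 = 5.325
  [1→1.5]: (10.65+9.30)/2 × 0.5 = 4.9875
  [1.5→3.5]: (9.30+3.98)/2 × 2 = 13.28
  [3.5→9.5]: (3.98+0.27)/2 × 6 = 12.75
  [9.5→9.75]: (0.27+0.25)/2 × 0.25 = 0.065
  Sum = 36.4075 mcg/mL·hr
intramuscular injection tail: 0.25/0.446 = 0.561; AUC_ev,0→∞ = 36.4075 + 0.561 = 36.9685 mcg/mL·hr
F = (AUC_ev/D_ev)/(AUC_iv/D_iv) = (36.9685/100)/(94.735/50) = 0.369685/1.8947 = 0.1951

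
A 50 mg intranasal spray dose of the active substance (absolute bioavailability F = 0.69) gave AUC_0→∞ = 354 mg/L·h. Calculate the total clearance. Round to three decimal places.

CL = F × Dose / AUC_0→∞
   = 0.69 × 50 / 354 = 0.0974576 L/h

CL = 0.097 L/h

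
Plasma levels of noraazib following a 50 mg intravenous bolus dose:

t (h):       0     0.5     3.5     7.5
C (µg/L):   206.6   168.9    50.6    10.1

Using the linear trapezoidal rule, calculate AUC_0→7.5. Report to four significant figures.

Trapezoidal AUC_0→7.5:
  [0→0.5]: (206.6+168.9)/2 × 0.5 = 93.875
  [0.5→3.5]: (168.9+50.6)/2 × 3 = 329.25
  [3.5→7.5]: (50.6+10.1)/2 × 4 = 121.4
  Sum = 544.525 µg/L·h

AUC = 544.5 µg/L·h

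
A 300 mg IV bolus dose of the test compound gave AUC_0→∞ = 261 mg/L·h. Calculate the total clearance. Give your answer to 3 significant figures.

CL = 1.15 L/h

CL = Dose_iv / AUC_0→∞
   = 300 / 261 = 1.14943 L/h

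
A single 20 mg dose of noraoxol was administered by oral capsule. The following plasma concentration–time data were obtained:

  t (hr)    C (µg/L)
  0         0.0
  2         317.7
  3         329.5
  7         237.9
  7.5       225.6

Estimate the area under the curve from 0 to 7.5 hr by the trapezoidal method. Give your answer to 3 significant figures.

Trapezoidal AUC_0→7.5:
  [0→2]: (0.0+317.7)/2 × 2 = 317.7
  [2→3]: (317.7+329.5)/2 × 1 = 323.6
  [3→7]: (329.5+237.9)/2 × 4 = 1134.8
  [7→7.5]: (237.9+225.6)/2 × 0.5 = 115.875
  Sum = 1891.975 µg/L·hr

AUC = 1890 µg/L·hr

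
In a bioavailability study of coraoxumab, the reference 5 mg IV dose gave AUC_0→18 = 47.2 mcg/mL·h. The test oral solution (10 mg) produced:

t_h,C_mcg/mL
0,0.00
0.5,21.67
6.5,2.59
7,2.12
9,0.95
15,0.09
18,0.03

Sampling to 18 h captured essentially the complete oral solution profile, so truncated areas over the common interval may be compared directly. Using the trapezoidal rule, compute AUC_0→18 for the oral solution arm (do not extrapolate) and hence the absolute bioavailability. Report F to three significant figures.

Trapezoidal AUC_0→18 (oral solution):
  [0→0.5]: (0.00+21.67)/2 × 0.5 = 5.4175
  [0.5→6.5]: (21.67+2.59)/2 × 6 = 72.78
  [6.5→7]: (2.59+2.12)/2 × 0.5 = 1.1775
  [7→9]: (2.12+0.95)/2 × 2 = 3.07
  [9→15]: (0.95+0.09)/2 × 6 = 3.12
  [15→18]: (0.09+0.03)/2 × 3 = 0.18
  Sum = 85.745 mcg/mL·h
F = (AUC_ev/D_ev)/(AUC_iv/D_iv) = (85.745/10)/(47.2/5) = 8.5745/9.44 = 0.9083

F = 0.908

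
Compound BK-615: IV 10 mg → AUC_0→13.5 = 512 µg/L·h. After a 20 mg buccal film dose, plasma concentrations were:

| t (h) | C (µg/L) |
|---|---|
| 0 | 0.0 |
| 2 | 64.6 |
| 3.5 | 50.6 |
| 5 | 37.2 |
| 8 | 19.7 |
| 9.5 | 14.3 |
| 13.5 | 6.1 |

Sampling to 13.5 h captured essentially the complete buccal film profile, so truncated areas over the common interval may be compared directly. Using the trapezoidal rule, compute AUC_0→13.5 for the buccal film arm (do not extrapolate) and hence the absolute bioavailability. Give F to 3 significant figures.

Trapezoidal AUC_0→13.5 (buccal film):
  [0→2]: (0.0+64.6)/2 × 2 = 64.6
  [2→3.5]: (64.6+50.6)/2 × 1.5 = 86.4
  [3.5→5]: (50.6+37.2)/2 × 1.5 = 65.85
  [5→8]: (37.2+19.7)/2 × 3 = 85.35
  [8→9.5]: (19.7+14.3)/2 × 1.5 = 25.5
  [9.5→13.5]: (14.3+6.1)/2 × 4 = 40.8
  Sum = 368.5 µg/L·h
F = (AUC_ev/D_ev)/(AUC_iv/D_iv) = (368.5/20)/(512/10) = 18.425/51.2 = 0.3599

F = 0.360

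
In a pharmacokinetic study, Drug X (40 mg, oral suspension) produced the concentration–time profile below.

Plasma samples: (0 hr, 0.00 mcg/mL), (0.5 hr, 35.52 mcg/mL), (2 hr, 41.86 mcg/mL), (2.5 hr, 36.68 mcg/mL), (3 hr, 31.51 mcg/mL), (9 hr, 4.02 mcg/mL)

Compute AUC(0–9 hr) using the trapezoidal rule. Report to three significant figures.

Trapezoidal AUC_0→9:
  [0→0.5]: (0.00+35.52)/2 × 0.5 = 8.88
  [0.5→2]: (35.52+41.86)/2 × 1.5 = 58.035
  [2→2.5]: (41.86+36.68)/2 × 0.5 = 19.635
  [2.5→3]: (36.68+31.51)/2 × 0.5 = 17.0475
  [3→9]: (31.51+4.02)/2 × 6 = 106.59
  Sum = 210.1875 mcg/mL·hr

AUC = 210 mcg/mL·hr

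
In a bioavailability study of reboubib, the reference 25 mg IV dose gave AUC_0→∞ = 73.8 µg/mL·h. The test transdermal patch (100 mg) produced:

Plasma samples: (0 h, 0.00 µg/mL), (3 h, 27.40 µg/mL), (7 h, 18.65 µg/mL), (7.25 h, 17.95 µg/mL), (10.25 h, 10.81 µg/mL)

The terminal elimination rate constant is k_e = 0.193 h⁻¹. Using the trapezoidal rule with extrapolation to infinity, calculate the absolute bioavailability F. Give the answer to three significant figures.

F = 0.803

Trapezoidal AUC_0→10.25 (transdermal patch):
  [0→3]: (0.00+27.40)/2 × 3 = 41.1
  [3→7]: (27.40+18.65)/2 × 4 = 92.1
  [7→7.25]: (18.65+17.95)/2 × 0.25 = 4.575
  [7.25→10.25]: (17.95+10.81)/2 × 3 = 43.14
  Sum = 180.915 µg/mL·h
Tail: C_last/k_e = 10.81/0.193 = 56.010
AUC_0→∞ (transdermal patch) = 180.915 + 56.010 = 236.925 µg/mL·h
F = (AUC_ev/D_ev)/(AUC_iv/D_iv) = (236.925/100)/(73.8/25) = 2.36925/2.952 = 0.8026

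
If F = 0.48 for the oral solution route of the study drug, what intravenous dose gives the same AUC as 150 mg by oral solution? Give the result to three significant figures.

D_iv = 72.0 mg

Systemic exposure from an extravascular dose = F × D_ev, so the equivalent IV dose is F × D_ev.
D_iv = F × D_ev = 0.48 × 150 = 72 mg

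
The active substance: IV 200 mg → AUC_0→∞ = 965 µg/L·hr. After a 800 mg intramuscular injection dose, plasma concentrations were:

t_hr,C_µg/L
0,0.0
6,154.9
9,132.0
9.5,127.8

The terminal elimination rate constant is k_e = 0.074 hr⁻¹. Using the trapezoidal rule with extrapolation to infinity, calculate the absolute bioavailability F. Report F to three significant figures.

Trapezoidal AUC_0→9.5 (intramuscular injection):
  [0→6]: (0.0+154.9)/2 × 6 = 464.7
  [6→9]: (154.9+132.0)/2 × 3 = 430.35
  [9→9.5]: (132.0+127.8)/2 × 0.5 = 64.95
  Sum = 960.0 µg/L·hr
Tail: C_last/k_e = 127.8/0.074 = 1727.027
AUC_0→∞ (intramuscular injection) = 960.0 + 1727.027 = 2687.027 µg/L·hr
F = (AUC_ev/D_ev)/(AUC_iv/D_iv) = (2687.027/800)/(965/200) = 3.35878/4.825 = 0.6961

F = 0.696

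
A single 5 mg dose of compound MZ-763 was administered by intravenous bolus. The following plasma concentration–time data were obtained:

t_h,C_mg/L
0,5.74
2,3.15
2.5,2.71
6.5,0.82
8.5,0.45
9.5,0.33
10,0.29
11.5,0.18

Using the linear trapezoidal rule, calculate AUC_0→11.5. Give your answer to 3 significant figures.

AUC = 19.6 mg/L·h

Trapezoidal AUC_0→11.5:
  [0→2]: (5.74+3.15)/2 × 2 = 8.89
  [2→2.5]: (3.15+2.71)/2 × 0.5 = 1.465
  [2.5→6.5]: (2.71+0.82)/2 × 4 = 7.06
  [6.5→8.5]: (0.82+0.45)/2 × 2 = 1.27
  [8.5→9.5]: (0.45+0.33)/2 × 1 = 0.39
  [9.5→10]: (0.33+0.29)/2 × 0.5 = 0.155
  [10→11.5]: (0.29+0.18)/2 × 1.5 = 0.3525
  Sum = 19.5825 mg/L·h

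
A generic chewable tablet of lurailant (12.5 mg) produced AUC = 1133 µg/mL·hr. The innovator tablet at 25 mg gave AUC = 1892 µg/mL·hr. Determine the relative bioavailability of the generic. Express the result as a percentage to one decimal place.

F_rel = 119.8%

F_rel = (AUC_test/D_test) / (AUC_ref/D_ref)
      = (1133/12.5) / (1892/25)
      = 90.64 / 75.68 = 1.1977 = 119.77%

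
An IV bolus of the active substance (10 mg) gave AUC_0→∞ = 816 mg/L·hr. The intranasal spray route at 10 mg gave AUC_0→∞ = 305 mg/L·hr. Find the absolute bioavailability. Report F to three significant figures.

F = 0.374

F = (AUC_ev / D_ev) / (AUC_iv / D_iv)
  = (305/10) / (816/10)
  = 30.5 / 81.6 = 0.3738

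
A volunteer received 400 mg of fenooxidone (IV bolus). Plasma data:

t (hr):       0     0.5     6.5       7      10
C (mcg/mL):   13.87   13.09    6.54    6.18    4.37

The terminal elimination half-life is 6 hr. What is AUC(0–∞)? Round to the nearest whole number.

Trapezoidal AUC_0→10:
  [0→0.5]: (13.87+13.09)/2 × 0.5 = 6.74
  [0.5→6.5]: (13.09+6.54)/2 × 6 = 58.89
  [6.5→7]: (6.54+6.18)/2 × 0.5 = 3.18
  [7→10]: (6.18+4.37)/2 × 3 = 15.825
  Sum = 84.635 mcg/mL·hr
k_e = ln2 / t½ = 0.693147 / 6 = 0.1155 hr^-1
Extrapolated tail: C_last / k_e = 4.37 / 0.1155 = 37.835
AUC_0→∞ = 84.635 + 37.835 = 122.47 mcg/mL·hr

AUC = 122 mcg/mL·hr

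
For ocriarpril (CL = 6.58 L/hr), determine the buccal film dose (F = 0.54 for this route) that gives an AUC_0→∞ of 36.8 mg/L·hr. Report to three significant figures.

Dose = 448 mg

Dose = CL × AUC_0→∞ / F
     = 6.58 × 36.8 / 0.54 = 448.415 mg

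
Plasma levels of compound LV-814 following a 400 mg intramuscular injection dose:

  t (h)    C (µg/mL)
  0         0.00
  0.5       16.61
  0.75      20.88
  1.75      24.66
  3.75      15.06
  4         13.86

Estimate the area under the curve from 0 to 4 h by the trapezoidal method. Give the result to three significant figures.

AUC = 74.9 µg/mL·h

Trapezoidal AUC_0→4:
  [0→0.5]: (0.00+16.61)/2 × 0.5 = 4.1525
  [0.5→0.75]: (16.61+20.88)/2 × 0.25 = 4.68625
  [0.75→1.75]: (20.88+24.66)/2 × 1 = 22.77
  [1.75→3.75]: (24.66+15.06)/2 × 2 = 39.72
  [3.75→4]: (15.06+13.86)/2 × 0.25 = 3.615
  Sum = 74.94375 µg/mL·h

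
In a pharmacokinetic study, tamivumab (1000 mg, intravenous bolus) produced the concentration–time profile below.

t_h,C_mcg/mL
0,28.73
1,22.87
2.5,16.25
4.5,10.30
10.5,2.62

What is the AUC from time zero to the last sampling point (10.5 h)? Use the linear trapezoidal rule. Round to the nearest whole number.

Trapezoidal AUC_0→10.5:
  [0→1]: (28.73+22.87)/2 × 1 = 25.8
  [1→2.5]: (22.87+16.25)/2 × 1.5 = 29.34
  [2.5→4.5]: (16.25+10.30)/2 × 2 = 26.55
  [4.5→10.5]: (10.30+2.62)/2 × 6 = 38.76
  Sum = 120.45 mcg/mL·h

AUC = 120 mcg/mL·h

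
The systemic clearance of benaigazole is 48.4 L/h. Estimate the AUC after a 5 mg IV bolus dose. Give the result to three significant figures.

AUC = 0.103 mg/L·h

AUC_0→∞ = Dose_iv / CL
        = 5 / 48.4 = 0.103306 mg/L·h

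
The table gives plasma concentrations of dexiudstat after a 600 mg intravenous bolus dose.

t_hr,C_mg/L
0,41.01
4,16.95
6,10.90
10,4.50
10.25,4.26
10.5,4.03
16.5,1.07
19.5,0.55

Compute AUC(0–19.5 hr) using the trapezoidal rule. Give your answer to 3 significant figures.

AUC = 194 mg/L·hr

Trapezoidal AUC_0→19.5:
  [0→4]: (41.01+16.95)/2 × 4 = 115.92
  [4→6]: (16.95+10.90)/2 × 2 = 27.85
  [6→10]: (10.90+4.50)/2 × 4 = 30.8
  [10→10.25]: (4.50+4.26)/2 × 0.25 = 1.095
  [10.25→10.5]: (4.26+4.03)/2 × 0.25 = 1.03625
  [10.5→16.5]: (4.03+1.07)/2 × 6 = 15.3
  [16.5→19.5]: (1.07+0.55)/2 × 3 = 2.43
  Sum = 194.43125 mg/L·hr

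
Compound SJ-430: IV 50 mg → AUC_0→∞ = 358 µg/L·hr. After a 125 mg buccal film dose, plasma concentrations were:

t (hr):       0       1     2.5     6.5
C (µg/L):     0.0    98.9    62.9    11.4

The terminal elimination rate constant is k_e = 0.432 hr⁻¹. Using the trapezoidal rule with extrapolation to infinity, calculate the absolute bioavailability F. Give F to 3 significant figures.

Trapezoidal AUC_0→6.5 (buccal film):
  [0→1]: (0.0+98.9)/2 × 1 = 49.45
  [1→2.5]: (98.9+62.9)/2 × 1.5 = 121.35
  [2.5→6.5]: (62.9+11.4)/2 × 4 = 148.6
  Sum = 319.4 µg/L·hr
Tail: C_last/k_e = 11.4/0.432 = 26.389
AUC_0→∞ (buccal film) = 319.4 + 26.389 = 345.789 µg/L·hr
F = (AUC_ev/D_ev)/(AUC_iv/D_iv) = (345.789/125)/(358/50) = 2.766312/7.16 = 0.3864

F = 0.386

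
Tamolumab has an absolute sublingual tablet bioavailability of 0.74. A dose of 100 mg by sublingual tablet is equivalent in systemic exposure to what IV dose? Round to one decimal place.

Systemic exposure from an extravascular dose = F × D_ev, so the equivalent IV dose is F × D_ev.
D_iv = F × D_ev = 0.74 × 100 = 74 mg

D_iv = 74.0 mg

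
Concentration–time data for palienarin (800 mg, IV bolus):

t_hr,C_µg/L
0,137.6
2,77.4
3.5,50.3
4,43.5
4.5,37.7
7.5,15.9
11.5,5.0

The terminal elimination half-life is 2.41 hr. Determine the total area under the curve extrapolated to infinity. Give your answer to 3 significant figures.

Trapezoidal AUC_0→11.5:
  [0→2]: (137.6+77.4)/2 × 2 = 215.0
  [2→3.5]: (77.4+50.3)/2 × 1.5 = 95.775
  [3.5→4]: (50.3+43.5)/2 × 0.5 = 23.45
  [4→4.5]: (43.5+37.7)/2 × 0.5 = 20.3
  [4.5→7.5]: (37.7+15.9)/2 × 3 = 80.4
  [7.5→11.5]: (15.9+5.0)/2 × 4 = 41.8
  Sum = 476.725 µg/L·hr
k_e = ln2 / t½ = 0.693147 / 2.41 = 0.2876 hr^-1
Extrapolated tail: C_last / k_e = 5.0 / 0.2876 = 17.385
AUC_0→∞ = 476.725 + 17.385 = 494.11 µg/L·hr

AUC = 494 µg/L·hr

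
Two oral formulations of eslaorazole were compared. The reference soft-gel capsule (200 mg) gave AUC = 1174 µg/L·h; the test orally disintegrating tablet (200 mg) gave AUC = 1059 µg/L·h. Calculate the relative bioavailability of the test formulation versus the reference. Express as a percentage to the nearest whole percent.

F_rel = 90%

F_rel = (AUC_test/D_test) / (AUC_ref/D_ref)
      = (1059/200) / (1174/200)
      = 5.295 / 5.87 = 0.9020 = 90.20%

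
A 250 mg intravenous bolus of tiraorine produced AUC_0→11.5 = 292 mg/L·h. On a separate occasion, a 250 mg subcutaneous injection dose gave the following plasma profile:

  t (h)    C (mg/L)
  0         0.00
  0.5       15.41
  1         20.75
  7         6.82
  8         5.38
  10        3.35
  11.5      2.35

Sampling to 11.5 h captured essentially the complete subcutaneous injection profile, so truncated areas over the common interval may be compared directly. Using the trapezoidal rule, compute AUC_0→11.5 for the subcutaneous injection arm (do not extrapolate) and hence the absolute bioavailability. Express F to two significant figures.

Trapezoidal AUC_0→11.5 (subcutaneous injection):
  [0→0.5]: (0.00+15.41)/2 × 0.5 = 3.8525
  [0.5→1]: (15.41+20.75)/2 × 0.5 = 9.04
  [1→7]: (20.75+6.82)/2 × 6 = 82.71
  [7→8]: (6.82+5.38)/2 × 1 = 6.1
  [8→10]: (5.38+3.35)/2 × 2 = 8.73
  [10→11.5]: (3.35+2.35)/2 × 1.5 = 4.275
  Sum = 114.7075 mg/L·h
F = (AUC_ev/D_ev)/(AUC_iv/D_iv) = (114.7075/250)/(292/250) = 0.45883/1.168 = 0.3928

F = 0.39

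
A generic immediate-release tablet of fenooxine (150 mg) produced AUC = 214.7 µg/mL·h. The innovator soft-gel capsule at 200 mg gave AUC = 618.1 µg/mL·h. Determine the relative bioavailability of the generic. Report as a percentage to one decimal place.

F_rel = 46.3%

F_rel = (AUC_test/D_test) / (AUC_ref/D_ref)
      = (214.7/150) / (618.1/200)
      = 1.43133 / 3.0905 = 0.4631 = 46.31%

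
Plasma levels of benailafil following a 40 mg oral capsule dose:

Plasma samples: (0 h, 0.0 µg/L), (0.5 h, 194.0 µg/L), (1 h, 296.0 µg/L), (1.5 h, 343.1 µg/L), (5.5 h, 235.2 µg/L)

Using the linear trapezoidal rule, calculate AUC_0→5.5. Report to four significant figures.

Trapezoidal AUC_0→5.5:
  [0→0.5]: (0.0+194.0)/2 × 0.5 = 48.5
  [0.5→1]: (194.0+296.0)/2 × 0.5 = 122.5
  [1→1.5]: (296.0+343.1)/2 × 0.5 = 159.775
  [1.5→5.5]: (343.1+235.2)/2 × 4 = 1156.6
  Sum = 1487.375 µg/L·h

AUC = 1487 µg/L·h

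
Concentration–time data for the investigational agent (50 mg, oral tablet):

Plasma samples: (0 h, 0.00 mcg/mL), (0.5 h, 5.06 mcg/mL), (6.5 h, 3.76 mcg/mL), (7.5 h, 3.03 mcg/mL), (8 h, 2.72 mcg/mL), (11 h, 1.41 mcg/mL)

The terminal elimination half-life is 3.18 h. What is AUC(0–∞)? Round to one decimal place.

Trapezoidal AUC_0→11:
  [0→0.5]: (0.00+5.06)/2 × 0.5 = 1.265
  [0.5→6.5]: (5.06+3.76)/2 × 6 = 26.46
  [6.5→7.5]: (3.76+3.03)/2 × 1 = 3.395
  [7.5→8]: (3.03+2.72)/2 × 0.5 = 1.4375
  [8→11]: (2.72+1.41)/2 × 3 = 6.195
  Sum = 38.7525 mcg/mL·h
k_e = ln2 / t½ = 0.693147 / 3.18 = 0.2180 h^-1
Extrapolated tail: C_last / k_e = 1.41 / 0.218 = 6.468
AUC_0→∞ = 38.7525 + 6.468 = 45.2205 mcg/mL·h

AUC = 45.2 mcg/mL·h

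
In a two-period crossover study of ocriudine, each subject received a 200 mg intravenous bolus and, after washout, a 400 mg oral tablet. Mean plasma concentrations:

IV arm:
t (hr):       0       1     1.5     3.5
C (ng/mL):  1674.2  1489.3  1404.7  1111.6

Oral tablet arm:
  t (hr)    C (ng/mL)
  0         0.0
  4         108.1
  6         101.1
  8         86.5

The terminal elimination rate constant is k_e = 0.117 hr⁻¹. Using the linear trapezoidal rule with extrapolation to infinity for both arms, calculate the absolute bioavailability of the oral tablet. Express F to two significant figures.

Trapezoidal AUC_0→3.5 (IV):
  [0→1]: (1674.2+1489.3)/2 × 1 = 1581.75
  [1→1.5]: (1489.3+1404.7)/2 × 0.5 = 723.5
  [1.5→3.5]: (1404.7+1111.6)/2 × 2 = 2516.3
  Sum = 4821.55 ng/mL·hr
IV tail: 1111.6/0.117 = 9500.855; AUC_iv,0→∞ = 4821.55 + 9500.855 = 14322.405 ng/mL·hr
Trapezoidal AUC_0→8 (oral tablet):
  [0→4]: (0.0+108.1)/2 × 4 = 216.2
  [4→6]: (108.1+101.1)/2 × 2 = 209.2
  [6→8]: (101.1+86.5)/2 × 2 = 187.6
  Sum = 613.0 ng/mL·hr
oral tablet tail: 86.5/0.117 = 739.316; AUC_ev,0→∞ = 613.0 + 739.316 = 1352.316 ng/mL·hr
F = (AUC_ev/D_ev)/(AUC_iv/D_iv) = (1352.316/400)/(14322.405/200) = 3.38079/71.612025 = 0.0472

F = 0.047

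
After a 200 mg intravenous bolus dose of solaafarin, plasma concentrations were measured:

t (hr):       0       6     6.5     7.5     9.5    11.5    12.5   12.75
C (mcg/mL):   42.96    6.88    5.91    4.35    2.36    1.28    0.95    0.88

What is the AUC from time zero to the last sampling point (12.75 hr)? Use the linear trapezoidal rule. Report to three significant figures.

AUC = 170 mcg/mL·hr

Trapezoidal AUC_0→12.75:
  [0→6]: (42.96+6.88)/2 × 6 = 149.52
  [6→6.5]: (6.88+5.91)/2 × 0.5 = 3.1975
  [6.5→7.5]: (5.91+4.35)/2 × 1 = 5.13
  [7.5→9.5]: (4.35+2.36)/2 × 2 = 6.71
  [9.5→11.5]: (2.36+1.28)/2 × 2 = 3.64
  [11.5→12.5]: (1.28+0.95)/2 × 1 = 1.115
  [12.5→12.75]: (0.95+0.88)/2 × 0.25 = 0.22875
  Sum = 169.54125 mcg/mL·hr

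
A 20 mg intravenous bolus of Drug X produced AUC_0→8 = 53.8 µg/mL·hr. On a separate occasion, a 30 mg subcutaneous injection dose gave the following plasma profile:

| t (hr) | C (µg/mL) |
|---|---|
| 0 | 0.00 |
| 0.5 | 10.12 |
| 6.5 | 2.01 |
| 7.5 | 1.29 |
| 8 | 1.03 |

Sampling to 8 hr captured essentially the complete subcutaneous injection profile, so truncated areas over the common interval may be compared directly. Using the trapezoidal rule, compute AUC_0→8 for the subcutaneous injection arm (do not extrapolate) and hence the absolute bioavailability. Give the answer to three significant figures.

Trapezoidal AUC_0→8 (subcutaneous injection):
  [0→0.5]: (0.00+10.12)/2 × 0.5 = 2.53
  [0.5→6.5]: (10.12+2.01)/2 × 6 = 36.39
  [6.5→7.5]: (2.01+1.29)/2 × 1 = 1.65
  [7.5→8]: (1.29+1.03)/2 × 0.5 = 0.58
  Sum = 41.15 µg/mL·hr
F = (AUC_ev/D_ev)/(AUC_iv/D_iv) = (41.15/30)/(53.8/20) = 1.37167/2.69 = 0.5099

F = 0.510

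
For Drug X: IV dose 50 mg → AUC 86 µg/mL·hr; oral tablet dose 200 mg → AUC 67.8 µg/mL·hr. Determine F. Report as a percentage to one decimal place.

F = (AUC_ev / D_ev) / (AUC_iv / D_iv)
  = (67.8/200) / (86/50)
  = 0.339 / 1.72 = 0.1971
  = 19.71%

F = 19.7%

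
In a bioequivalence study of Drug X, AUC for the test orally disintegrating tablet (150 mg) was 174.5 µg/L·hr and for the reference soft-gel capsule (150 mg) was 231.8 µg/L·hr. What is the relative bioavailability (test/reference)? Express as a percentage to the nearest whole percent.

F_rel = (AUC_test/D_test) / (AUC_ref/D_ref)
      = (174.5/150) / (231.8/150)
      = 1.16333 / 1.54533 = 0.7528 = 75.28%

F_rel = 75%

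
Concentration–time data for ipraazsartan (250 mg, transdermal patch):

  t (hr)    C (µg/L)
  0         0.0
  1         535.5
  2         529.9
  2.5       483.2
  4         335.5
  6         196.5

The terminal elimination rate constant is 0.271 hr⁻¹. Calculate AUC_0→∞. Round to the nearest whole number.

AUC = 2925 µg/L·hr

Trapezoidal AUC_0→6:
  [0→1]: (0.0+535.5)/2 × 1 = 267.75
  [1→2]: (535.5+529.9)/2 × 1 = 532.7
  [2→2.5]: (529.9+483.2)/2 × 0.5 = 253.275
  [2.5→4]: (483.2+335.5)/2 × 1.5 = 614.025
  [4→6]: (335.5+196.5)/2 × 2 = 532.0
  Sum = 2199.75 µg/L·hr
Extrapolated tail: C_last / k_e = 196.5 / 0.271 = 725.092
AUC_0→∞ = 2199.75 + 725.092 = 2924.842 µg/L·hr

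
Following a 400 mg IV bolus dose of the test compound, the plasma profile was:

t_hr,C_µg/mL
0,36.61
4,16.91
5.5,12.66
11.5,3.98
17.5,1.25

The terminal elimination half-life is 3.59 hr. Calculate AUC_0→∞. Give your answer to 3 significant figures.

Trapezoidal AUC_0→17.5:
  [0→4]: (36.61+16.91)/2 × 4 = 107.04
  [4→5.5]: (16.91+12.66)/2 × 1.5 = 22.1775
  [5.5→11.5]: (12.66+3.98)/2 × 6 = 49.92
  [11.5→17.5]: (3.98+1.25)/2 × 6 = 15.69
  Sum = 194.8275 µg/mL·hr
k_e = ln2 / t½ = 0.693147 / 3.59 = 0.1931 hr^-1
Extrapolated tail: C_last / k_e = 1.25 / 0.1931 = 6.473
AUC_0→∞ = 194.8275 + 6.473 = 201.3005 µg/mL·hr

AUC = 201 µg/mL·hr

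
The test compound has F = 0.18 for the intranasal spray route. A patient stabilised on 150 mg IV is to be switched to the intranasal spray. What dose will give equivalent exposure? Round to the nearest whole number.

D_intranasal = 833 mg

For equal systemic exposure: F × D_ev = D_iv
D_ev = D_iv / F = 150 / 0.18 = 833.333 mg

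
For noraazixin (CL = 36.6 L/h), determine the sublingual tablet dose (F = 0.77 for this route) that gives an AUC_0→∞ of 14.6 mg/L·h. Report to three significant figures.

Dose = CL × AUC_0→∞ / F
     = 36.6 × 14.6 / 0.77 = 693.974 mg

Dose = 694 mg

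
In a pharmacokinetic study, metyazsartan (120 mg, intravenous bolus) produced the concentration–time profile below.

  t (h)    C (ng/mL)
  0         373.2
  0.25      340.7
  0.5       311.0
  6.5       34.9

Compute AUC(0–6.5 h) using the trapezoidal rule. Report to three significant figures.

Trapezoidal AUC_0→6.5:
  [0→0.25]: (373.2+340.7)/2 × 0.25 = 89.2375
  [0.25→0.5]: (340.7+311.0)/2 × 0.25 = 81.4625
  [0.5→6.5]: (311.0+34.9)/2 × 6 = 1037.7
  Sum = 1208.4 ng/mL·h

AUC = 1210 ng/mL·h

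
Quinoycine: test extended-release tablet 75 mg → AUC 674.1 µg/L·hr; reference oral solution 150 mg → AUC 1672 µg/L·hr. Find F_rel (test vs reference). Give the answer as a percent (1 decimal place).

F_rel = (AUC_test/D_test) / (AUC_ref/D_ref)
      = (674.1/75) / (1672/150)
      = 8.988 / 11.1467 = 0.8063 = 80.63%

F_rel = 80.6%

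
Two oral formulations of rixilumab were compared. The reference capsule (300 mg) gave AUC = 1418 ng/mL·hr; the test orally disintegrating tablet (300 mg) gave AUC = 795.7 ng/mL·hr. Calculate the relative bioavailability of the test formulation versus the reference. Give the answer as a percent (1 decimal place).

F_rel = (AUC_test/D_test) / (AUC_ref/D_ref)
      = (795.7/300) / (1418/300)
      = 2.65233 / 4.72667 = 0.5611 = 56.11%

F_rel = 56.1%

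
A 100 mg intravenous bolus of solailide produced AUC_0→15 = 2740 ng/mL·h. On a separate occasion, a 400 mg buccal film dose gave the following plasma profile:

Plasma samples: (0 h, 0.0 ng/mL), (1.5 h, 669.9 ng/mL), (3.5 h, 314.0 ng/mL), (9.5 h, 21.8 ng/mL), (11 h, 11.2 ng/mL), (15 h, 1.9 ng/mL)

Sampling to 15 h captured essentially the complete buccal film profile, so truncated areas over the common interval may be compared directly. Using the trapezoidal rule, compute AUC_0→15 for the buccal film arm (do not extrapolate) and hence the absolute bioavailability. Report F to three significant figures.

Trapezoidal AUC_0→15 (buccal film):
  [0→1.5]: (0.0+669.9)/2 × 1.5 = 502.425
  [1.5→3.5]: (669.9+314.0)/2 × 2 = 983.9
  [3.5→9.5]: (314.0+21.8)/2 × 6 = 1007.4
  [9.5→11]: (21.8+11.2)/2 × 1.5 = 24.75
  [11→15]: (11.2+1.9)/2 × 4 = 26.2
  Sum = 2544.675 ng/mL·h
F = (AUC_ev/D_ev)/(AUC_iv/D_iv) = (2544.675/400)/(2740/100) = 6.3616875/27.4 = 0.2322

F = 0.232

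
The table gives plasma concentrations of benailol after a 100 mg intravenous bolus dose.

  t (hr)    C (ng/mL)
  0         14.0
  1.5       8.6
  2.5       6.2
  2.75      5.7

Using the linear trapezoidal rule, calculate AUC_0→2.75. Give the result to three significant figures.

Trapezoidal AUC_0→2.75:
  [0→1.5]: (14.0+8.6)/2 × 1.5 = 16.95
  [1.5→2.5]: (8.6+6.2)/2 × 1 = 7.4
  [2.5→2.75]: (6.2+5.7)/2 × 0.25 = 1.4875
  Sum = 25.8375 ng/mL·hr

AUC = 25.8 ng/mL·hr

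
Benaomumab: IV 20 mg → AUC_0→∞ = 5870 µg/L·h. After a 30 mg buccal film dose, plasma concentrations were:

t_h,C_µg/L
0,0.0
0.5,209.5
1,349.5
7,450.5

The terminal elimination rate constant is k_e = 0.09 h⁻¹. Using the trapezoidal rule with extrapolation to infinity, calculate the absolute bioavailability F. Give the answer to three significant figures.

Trapezoidal AUC_0→7 (buccal film):
  [0→0.5]: (0.0+209.5)/2 × 0.5 = 52.375
  [0.5→1]: (209.5+349.5)/2 × 0.5 = 139.75
  [1→7]: (349.5+450.5)/2 × 6 = 2400.0
  Sum = 2592.125 µg/L·h
Tail: C_last/k_e = 450.5/0.09 = 5005.556
AUC_0→∞ (buccal film) = 2592.125 + 5005.556 = 7597.681 µg/L·h
F = (AUC_ev/D_ev)/(AUC_iv/D_iv) = (7597.681/30)/(5870/20) = 253.256/293.5 = 0.8629

F = 0.863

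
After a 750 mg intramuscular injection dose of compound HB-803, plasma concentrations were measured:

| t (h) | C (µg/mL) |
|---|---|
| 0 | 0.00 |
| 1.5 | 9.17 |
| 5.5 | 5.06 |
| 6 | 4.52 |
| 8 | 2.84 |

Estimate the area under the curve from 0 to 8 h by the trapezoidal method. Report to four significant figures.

Trapezoidal AUC_0→8:
  [0→1.5]: (0.00+9.17)/2 × 1.5 = 6.8775
  [1.5→5.5]: (9.17+5.06)/2 × 4 = 28.46
  [5.5→6]: (5.06+4.52)/2 × 0.5 = 2.395
  [6→8]: (4.52+2.84)/2 × 2 = 7.36
  Sum = 45.0925 µg/mL·h

AUC = 45.09 µg/mL·h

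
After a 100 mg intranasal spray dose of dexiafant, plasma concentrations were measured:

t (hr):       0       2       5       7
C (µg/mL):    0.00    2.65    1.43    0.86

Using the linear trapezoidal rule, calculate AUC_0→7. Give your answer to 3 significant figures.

Trapezoidal AUC_0→7:
  [0→2]: (0.00+2.65)/2 × 2 = 2.65
  [2→5]: (2.65+1.43)/2 × 3 = 6.12
  [5→7]: (1.43+0.86)/2 × 2 = 2.29
  Sum = 11.06 µg/mL·hr

AUC = 11.1 µg/mL·hr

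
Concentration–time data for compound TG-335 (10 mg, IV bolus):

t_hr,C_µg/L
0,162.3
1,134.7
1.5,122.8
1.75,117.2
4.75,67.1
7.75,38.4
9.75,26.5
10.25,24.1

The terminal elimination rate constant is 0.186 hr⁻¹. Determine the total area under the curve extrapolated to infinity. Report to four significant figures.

Trapezoidal AUC_0→10.25:
  [0→1]: (162.3+134.7)/2 × 1 = 148.5
  [1→1.5]: (134.7+122.8)/2 × 0.5 = 64.375
  [1.5→1.75]: (122.8+117.2)/2 × 0.25 = 30.0
  [1.75→4.75]: (117.2+67.1)/2 × 3 = 276.45
  [4.75→7.75]: (67.1+38.4)/2 × 3 = 158.25
  [7.75→9.75]: (38.4+26.5)/2 × 2 = 64.9
  [9.75→10.25]: (26.5+24.1)/2 × 0.5 = 12.65
  Sum = 755.125 µg/L·hr
Extrapolated tail: C_last / k_e = 24.1 / 0.186 = 129.570
AUC_0→∞ = 755.125 + 129.570 = 884.695 µg/L·hr

AUC = 884.7 µg/L·hr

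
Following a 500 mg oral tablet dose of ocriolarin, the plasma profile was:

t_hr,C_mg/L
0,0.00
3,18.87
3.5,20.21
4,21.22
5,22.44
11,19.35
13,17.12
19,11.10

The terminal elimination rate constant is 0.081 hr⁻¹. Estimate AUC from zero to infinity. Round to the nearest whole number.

Trapezoidal AUC_0→19:
  [0→3]: (0.00+18.87)/2 × 3 = 28.305
  [3→3.5]: (18.87+20.21)/2 × 0.5 = 9.77
  [3.5→4]: (20.21+21.22)/2 × 0.5 = 10.3575
  [4→5]: (21.22+22.44)/2 × 1 = 21.83
  [5→11]: (22.44+19.35)/2 × 6 = 125.37
  [11→13]: (19.35+17.12)/2 × 2 = 36.47
  [13→19]: (17.12+11.10)/2 × 6 = 84.66
  Sum = 316.7625 mg/L·hr
Extrapolated tail: C_last / k_e = 11.10 / 0.081 = 137.037
AUC_0→∞ = 316.7625 + 137.037 = 453.7995 mg/L·hr

AUC = 454 mg/L·hr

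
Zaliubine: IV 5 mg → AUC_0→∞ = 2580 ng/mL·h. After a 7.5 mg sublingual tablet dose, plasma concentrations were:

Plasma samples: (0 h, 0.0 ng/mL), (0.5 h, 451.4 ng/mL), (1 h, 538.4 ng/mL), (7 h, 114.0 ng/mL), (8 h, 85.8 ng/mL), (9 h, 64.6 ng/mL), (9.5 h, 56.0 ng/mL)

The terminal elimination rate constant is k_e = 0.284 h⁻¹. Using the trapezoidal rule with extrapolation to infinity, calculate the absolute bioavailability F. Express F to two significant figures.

F = 0.70

Trapezoidal AUC_0→9.5 (sublingual tablet):
  [0→0.5]: (0.0+451.4)/2 × 0.5 = 112.85
  [0.5→1]: (451.4+538.4)/2 × 0.5 = 247.45
  [1→7]: (538.4+114.0)/2 × 6 = 1957.2
  [7→8]: (114.0+85.8)/2 × 1 = 99.9
  [8→9]: (85.8+64.6)/2 × 1 = 75.2
  [9→9.5]: (64.6+56.0)/2 × 0.5 = 30.15
  Sum = 2522.75 ng/mL·h
Tail: C_last/k_e = 56.0/0.284 = 197.183
AUC_0→∞ (sublingual tablet) = 2522.75 + 197.183 = 2719.933 ng/mL·h
F = (AUC_ev/D_ev)/(AUC_iv/D_iv) = (2719.933/7.5)/(2580/5) = 362.658/516 = 0.7028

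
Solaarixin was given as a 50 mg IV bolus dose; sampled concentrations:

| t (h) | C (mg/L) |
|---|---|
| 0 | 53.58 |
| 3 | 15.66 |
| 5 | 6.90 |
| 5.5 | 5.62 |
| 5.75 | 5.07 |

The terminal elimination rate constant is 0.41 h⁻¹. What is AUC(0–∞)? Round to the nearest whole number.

AUC = 143 mg/L·h

Trapezoidal AUC_0→5.75:
  [0→3]: (53.58+15.66)/2 × 3 = 103.86
  [3→5]: (15.66+6.90)/2 × 2 = 22.56
  [5→5.5]: (6.90+5.62)/2 × 0.5 = 3.13
  [5.5→5.75]: (5.62+5.07)/2 × 0.25 = 1.33625
  Sum = 130.88625 mg/L·h
Extrapolated tail: C_last / k_e = 5.07 / 0.41 = 12.366
AUC_0→∞ = 130.88625 + 12.366 = 143.25225 mg/L·h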